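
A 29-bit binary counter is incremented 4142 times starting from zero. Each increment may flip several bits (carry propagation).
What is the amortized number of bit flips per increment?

Bit i flips on every 2^i-th increment, so over 4142 increments bit i flips floor(4142/2^i) times. Summing over i: total flips < 2 * 4142. Amortized: < 2 = O(1) per increment.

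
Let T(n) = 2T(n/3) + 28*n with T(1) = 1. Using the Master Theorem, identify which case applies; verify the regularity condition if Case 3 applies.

a=2, b=3, f(n)=28*n.
log_3(2) = 0.6309 < 1.
f(n) = Omega(n^(0.6309+epsilon)) for some epsilon > 0, so Case 3 is the candidate.
Regularity: a*f(n/b) = 2*28*(n/3)^1 = (2/3)*28*n^1 <= c*f(n) with c = 2/3 < 1. Satisfied.
Case 3: T(n) = Theta(n).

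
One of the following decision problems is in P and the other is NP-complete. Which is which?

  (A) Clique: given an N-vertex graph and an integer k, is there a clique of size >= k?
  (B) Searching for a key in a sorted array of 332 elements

(A) is NP-complete: complement of Independent Set / Vertex Cover (with k part of the input).
(B) is P: binary search runs in O(log n).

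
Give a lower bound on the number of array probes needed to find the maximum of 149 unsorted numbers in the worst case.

Adversary: any unprobed cell could hold a value larger than everything seen so far. If fewer than 149 cells are probed, the adversary places the max in an unprobed cell. So all 149 cells must be examined; together with 149-1 comparisons this is tight.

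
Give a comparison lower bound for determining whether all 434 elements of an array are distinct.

In the algebraic decision-tree model, the YES region for element distinctness on 434 elements has 434! connected components (one per ordering). Ben-Or's theorem then gives a lower bound of Omega(log(n!)) = Omega(n log n).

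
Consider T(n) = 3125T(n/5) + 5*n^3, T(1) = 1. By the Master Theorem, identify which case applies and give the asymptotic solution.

a=3125, b=5, f(n)=5*n^3.
log_5(3125) = 5 > 3.
Since f(n) = O(n^3) is polynomially smaller than n^5, Case 1 applies.
T(n) = Theta(n^5).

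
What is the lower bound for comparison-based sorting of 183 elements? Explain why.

A comparison-based sorting algorithm corresponds to a decision tree. With 183! possible permutations, the tree has 183! leaves. The height is at least log_2(183!) = Omega(n log n) by Stirling's approximation.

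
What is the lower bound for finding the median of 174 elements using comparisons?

To find the median of 174 elements, every element must be compared at least once, so the lower bound is Omega(n). The BFPRT algorithm achieves O(n), making this tight.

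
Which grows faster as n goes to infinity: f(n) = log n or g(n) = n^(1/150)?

g(n) = n^(1/150) grows faster: any positive power of n dominates log n.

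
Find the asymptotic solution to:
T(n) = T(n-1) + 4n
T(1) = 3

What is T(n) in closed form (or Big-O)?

Unrolling: T(n) = 3 + 4*(2 + 3 + ... + n) = 3 + 4*(n(n+1)/2 - 1) = O(n^2).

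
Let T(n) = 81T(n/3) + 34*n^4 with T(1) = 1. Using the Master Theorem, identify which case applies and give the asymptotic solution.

a=81, b=3, f(n)=34*n^4.
log_3(81) = 4, so n^(log_b(a)) = n^4.
f(n) = Theta(n^4), so Case 2 applies.
T(n) = Theta(n^4 log n).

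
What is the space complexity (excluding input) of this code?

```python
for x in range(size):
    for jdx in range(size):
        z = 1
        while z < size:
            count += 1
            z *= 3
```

Space complexity: O(1).
Only a constant amount of auxiliary storage is used; nothing grows with n.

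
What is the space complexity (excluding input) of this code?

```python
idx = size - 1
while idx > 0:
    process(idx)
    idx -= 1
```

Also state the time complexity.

Space complexity: O(1).
Only a constant amount of auxiliary storage is used; nothing grows with n.
Time complexity: O(n).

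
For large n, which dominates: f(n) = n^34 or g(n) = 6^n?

g(n) = 6^n grows faster: any exponential with base > 1 dominates every polynomial.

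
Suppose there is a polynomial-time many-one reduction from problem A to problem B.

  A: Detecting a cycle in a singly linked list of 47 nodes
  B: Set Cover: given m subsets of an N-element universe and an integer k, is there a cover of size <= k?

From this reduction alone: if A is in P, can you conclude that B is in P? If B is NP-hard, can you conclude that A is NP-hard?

A poly-time reduction A <=_p B transfers tractability DOWN (B easy => A easy) and hardness UP (A hard => B hard), not the reverse.
From A in P, the reduction alone does NOT give B in P: any problem in P trivially reduces to SAT, yet SAT is not known to be in P.
From B NP-hard, the reduction alone does NOT give A NP-hard: again, easy problems reduce to hard ones.
(Here in fact A is P and B is NP-complete.)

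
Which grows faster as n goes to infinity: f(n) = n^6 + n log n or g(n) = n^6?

f(n) = n^6 + n log n and g(n) = n^6 are Theta of each other: the lower-order n log n term is o(n^6); both are Theta(n^6).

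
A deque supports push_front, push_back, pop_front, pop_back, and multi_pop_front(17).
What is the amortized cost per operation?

Assign 2 credits to each push operation. A pop uses 1 saved credit. multi_pop_front(17) uses up to 17 saved credits from previous pushes. Credits never go negative. Amortized cost is O(1).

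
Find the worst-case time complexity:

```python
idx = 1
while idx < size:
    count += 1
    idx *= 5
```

Time complexity: O(log n).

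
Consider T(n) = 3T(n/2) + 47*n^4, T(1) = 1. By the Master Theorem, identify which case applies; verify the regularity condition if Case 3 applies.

a=3, b=2, f(n)=47*n^4.
log_2(3) = 1.585 < 4.
f(n) = Omega(n^(1.585+epsilon)) for some epsilon > 0, so Case 3 is the candidate.
Regularity: a*f(n/b) = 3*47*(n/2)^4 = (3/16)*47*n^4 <= c*f(n) with c = 3/16 < 1. Satisfied.
Case 3: T(n) = Theta(n^4).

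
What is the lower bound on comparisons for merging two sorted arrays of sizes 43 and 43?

Adversary argument: with sizes 43 and 43 (differing by at most 1), interleave the two arrays so that every consecutive pair in the output comes from different inputs. Then each of the 85 adjacent output pairs must be directly compared, or the algorithm cannot determine their relative order. So 85 comparisons are necessary; standard merge achieves this.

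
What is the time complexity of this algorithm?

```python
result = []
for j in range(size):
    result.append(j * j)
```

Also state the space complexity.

Time complexity: O(n).
Space complexity: O(n).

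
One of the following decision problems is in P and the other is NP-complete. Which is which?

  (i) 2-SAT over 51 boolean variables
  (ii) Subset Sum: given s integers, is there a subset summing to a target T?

(i) is P: 2-SAT is solvable in linear time via implication-graph SCCs.
(ii) is NP-complete: one of Karp's 21 NP-complete problems.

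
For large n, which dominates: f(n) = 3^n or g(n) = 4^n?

g(n) = 4^n grows faster: (4/3)^n -> infinity since 4/3 > 1.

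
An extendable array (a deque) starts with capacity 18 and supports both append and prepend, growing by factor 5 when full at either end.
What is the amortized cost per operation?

Growth at either end copies all elements; capacities form a geometric sequence with ratio 5, so total copy cost over n operations is O(n) (two geometric series). Amortized O(1).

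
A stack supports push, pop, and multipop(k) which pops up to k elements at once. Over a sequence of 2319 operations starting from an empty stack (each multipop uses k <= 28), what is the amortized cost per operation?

Each element is pushed exactly once and popped at most once (whether by pop or as part of a multipop). So the total number of individual pops over the whole sequence is at most the number of pushes, which is at most 2319. Total work <= 2 * 2319, hence O(1) amortized per operation.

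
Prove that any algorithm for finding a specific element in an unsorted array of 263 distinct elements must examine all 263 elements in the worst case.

Adversary argument: if the algorithm examines fewer than 263 elements, the adversary places the target in an unexamined position. The algorithm cannot distinguish 'not present' from 'in unexamined position'.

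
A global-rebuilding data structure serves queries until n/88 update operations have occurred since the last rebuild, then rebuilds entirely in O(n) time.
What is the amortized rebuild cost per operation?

The O(n) rebuild is triggered by n/88 operations, so each contributes O(n)/(n/88) = O(88) = O(1) to the rebuild cost.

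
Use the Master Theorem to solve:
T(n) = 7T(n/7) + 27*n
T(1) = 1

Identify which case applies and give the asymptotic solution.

a=7, b=7, f(n)=27*n.
log_7(7) = 1, so n^(log_b(a)) = n.
f(n) = Theta(n), so Case 2 applies.
T(n) = Theta(n log n).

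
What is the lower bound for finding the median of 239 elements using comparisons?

To find the median of 239 elements, every element must be compared at least once, so the lower bound is Omega(n). The BFPRT algorithm achieves O(n), making this tight.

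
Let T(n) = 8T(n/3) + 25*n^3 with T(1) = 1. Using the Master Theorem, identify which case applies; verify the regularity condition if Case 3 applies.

a=8, b=3, f(n)=25*n^3.
log_3(8) = 1.893 < 3.
f(n) = Omega(n^(1.893+epsilon)) for some epsilon > 0, so Case 3 is the candidate.
Regularity: a*f(n/b) = 8*25*(n/3)^3 = (8/27)*25*n^3 <= c*f(n) with c = 8/27 < 1. Satisfied.
Case 3: T(n) = Theta(n^3).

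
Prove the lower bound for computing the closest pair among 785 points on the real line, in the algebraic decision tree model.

Reduction from element distinctness: given 785 reals, the closest-pair distance is 0 iff two are equal. Element distinctness has an Omega(n log n) lower bound in the algebraic decision tree model (Ben-Or). Therefore closest pair on a line also requires Omega(n log n). Sorting then a linear scan achieves this.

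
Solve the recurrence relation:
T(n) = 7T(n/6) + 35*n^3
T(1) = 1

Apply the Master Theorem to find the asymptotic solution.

a=7, b=6, f(n)=35*n^3. log_6(7) = 1.086 < 3. Case 3: T(n) = O(n^3).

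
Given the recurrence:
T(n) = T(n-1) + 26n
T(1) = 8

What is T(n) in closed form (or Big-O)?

Unrolling: T(n) = 8 + 26*(2 + 3 + ... + n) = 8 + 26*(n(n+1)/2 - 1) = O(n^2).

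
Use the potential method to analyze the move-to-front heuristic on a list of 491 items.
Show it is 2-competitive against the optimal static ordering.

Let Phi = number of inversions between the MTF list and the optimal static list (0 <= Phi <= C(491,2)). Accessing an element at MTF position k and optimal position j: the move-to-front destroys all k-1 inversions in front of it that are not in front in optimal (>= k-j of them) and creates at most j-1 new ones. Amortized cost <= k + (j-1) - (k-j) = 2j - 1 <= 2 * optimal cost.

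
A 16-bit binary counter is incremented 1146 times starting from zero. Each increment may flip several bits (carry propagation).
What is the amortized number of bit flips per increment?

Bit i flips on every 2^i-th increment, so over 1146 increments bit i flips floor(1146/2^i) times. Summing over i: total flips < 2 * 1146. Amortized: < 2 = O(1) per increment.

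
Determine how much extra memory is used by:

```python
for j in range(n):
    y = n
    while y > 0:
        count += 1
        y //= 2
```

Space complexity: O(1).
Only a constant amount of auxiliary storage is used; nothing grows with n.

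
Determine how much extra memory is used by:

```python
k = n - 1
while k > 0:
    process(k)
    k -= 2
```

Space complexity: O(1).
Only a constant amount of auxiliary storage is used; nothing grows with n.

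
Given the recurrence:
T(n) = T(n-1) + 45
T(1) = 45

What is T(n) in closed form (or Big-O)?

Unrolling: T(n) = T(n-1) + 45 = T(n-2) + 2*45 = ... = T(1) + (n-1)*45 = 45 + (n-1)*45 = 45n.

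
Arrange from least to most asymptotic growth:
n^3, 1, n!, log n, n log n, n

Ordered by growth rate: 1 < log n < n < n log n < n^3 < n!.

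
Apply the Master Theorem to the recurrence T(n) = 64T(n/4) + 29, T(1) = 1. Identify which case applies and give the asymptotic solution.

a=64, b=4, f(n)=29.
log_4(64) = 3 > 0.
Since f(n) = O(n^0) is polynomially smaller than n^3, Case 1 applies.
T(n) = Theta(n^3).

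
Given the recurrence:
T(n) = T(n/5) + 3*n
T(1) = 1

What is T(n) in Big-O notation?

Geometric series: 3*n*(1 + 1/5 + 1/5^2 + ...) = O(n). T(n) = O(n).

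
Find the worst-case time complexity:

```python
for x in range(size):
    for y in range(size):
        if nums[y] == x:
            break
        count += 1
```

Time complexity: O(n^2).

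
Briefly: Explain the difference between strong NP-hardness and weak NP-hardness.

A problem is strongly NP-hard if it remains NP-hard even when all numbers in the input are bounded by a polynomial in the input length. A weakly NP-hard problem admits a pseudopolynomial algorithm. Subset Sum is weakly NP-hard (has O(nW) DP). 3-SAT is strongly NP-hard (no numeric parameters).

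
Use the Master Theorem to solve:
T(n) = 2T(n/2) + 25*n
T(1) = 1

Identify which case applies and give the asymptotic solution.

a=2, b=2, f(n)=25*n.
log_2(2) = 1, so n^(log_b(a)) = n.
f(n) = Theta(n), so Case 2 applies.
T(n) = Theta(n log n).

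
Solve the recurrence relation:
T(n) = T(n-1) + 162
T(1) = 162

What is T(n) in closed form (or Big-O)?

Unrolling: T(n) = T(n-1) + 162 = T(n-2) + 2*162 = ... = T(1) + (n-1)*162 = 162 + (n-1)*162 = 162n.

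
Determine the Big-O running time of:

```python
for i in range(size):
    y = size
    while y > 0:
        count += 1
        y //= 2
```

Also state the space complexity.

Time complexity: O(n log n).
Space complexity: O(1).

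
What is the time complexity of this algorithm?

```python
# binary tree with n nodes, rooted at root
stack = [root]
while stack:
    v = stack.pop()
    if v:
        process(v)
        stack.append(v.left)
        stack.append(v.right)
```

Time complexity: O(n).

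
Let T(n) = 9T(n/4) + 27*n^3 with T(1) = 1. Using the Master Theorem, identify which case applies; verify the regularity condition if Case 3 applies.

a=9, b=4, f(n)=27*n^3.
log_4(9) = 1.585 < 3.
f(n) = Omega(n^(1.585+epsilon)) for some epsilon > 0, so Case 3 is the candidate.
Regularity: a*f(n/b) = 9*27*(n/4)^3 = (9/64)*27*n^3 <= c*f(n) with c = 9/64 < 1. Satisfied.
Case 3: T(n) = Theta(n^3).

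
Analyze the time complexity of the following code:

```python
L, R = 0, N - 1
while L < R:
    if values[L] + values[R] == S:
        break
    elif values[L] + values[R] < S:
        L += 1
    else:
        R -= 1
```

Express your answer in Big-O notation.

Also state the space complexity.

Time complexity: O(n).
Space complexity: O(1).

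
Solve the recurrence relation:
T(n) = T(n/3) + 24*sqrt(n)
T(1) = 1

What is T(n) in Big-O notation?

Each level contributes sqrt(n/3^k). Geometric series with ratio 1/sqrt(3) < 1 sums to O(sqrt(n)).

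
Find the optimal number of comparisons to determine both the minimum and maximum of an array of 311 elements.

Naive approach: 620 comparisons (310 for max + 310 for min).
Optimal: Compare elements in pairs first (floor(n/2) = 155 comparisons), then find max among winners and min among losers (155 comparisons each).
Total: ceil(3n/2) - 2 = 465 comparisons. An adversary argument shows this is also a lower bound.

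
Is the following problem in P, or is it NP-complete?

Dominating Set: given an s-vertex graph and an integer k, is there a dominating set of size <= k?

This problem is NP-complete: reduces from Set Cover (with k part of the input).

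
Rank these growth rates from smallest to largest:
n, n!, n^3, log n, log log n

Ordered by growth rate: log log n < log n < n < n^3 < n!.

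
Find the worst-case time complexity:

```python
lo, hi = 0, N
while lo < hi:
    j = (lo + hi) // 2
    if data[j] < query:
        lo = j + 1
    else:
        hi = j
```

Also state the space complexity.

Time complexity: O(log n).
Space complexity: O(1).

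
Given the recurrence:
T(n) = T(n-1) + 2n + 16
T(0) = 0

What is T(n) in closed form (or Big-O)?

Dominant term in sum is 2*sum(i, i=1..n) = 2*n*(n+1)/2 = O(n^2).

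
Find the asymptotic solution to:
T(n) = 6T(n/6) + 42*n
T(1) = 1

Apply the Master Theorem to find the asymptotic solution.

a=6, b=6, f(n)=42*n. log_6(6) = 1. Case 2: T(n) = O(n log n).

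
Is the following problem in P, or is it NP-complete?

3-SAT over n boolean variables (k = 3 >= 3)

This problem is NP-complete: 3-SAT is NP-complete (Cook-Levin); k-SAT for k>=3 reduces from 3-SAT.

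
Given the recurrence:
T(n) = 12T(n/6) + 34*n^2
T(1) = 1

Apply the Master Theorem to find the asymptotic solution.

a=12, b=6, f(n)=34*n^2. log_6(12) = 1.387 < 2. Case 3: T(n) = O(n^2).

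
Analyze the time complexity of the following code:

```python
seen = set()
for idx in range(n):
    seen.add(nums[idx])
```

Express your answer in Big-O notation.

Time complexity: O(n).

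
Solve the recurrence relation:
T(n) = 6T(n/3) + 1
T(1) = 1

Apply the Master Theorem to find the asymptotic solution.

a=6, b=3, f(n)=1. log_3(6) = 1.631. Case 1 of Master Theorem: T(n) = O(n^1.631).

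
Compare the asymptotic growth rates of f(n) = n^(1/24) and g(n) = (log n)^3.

f(n) = n^(1/24) grows faster: any positive power of n dominates any polylog.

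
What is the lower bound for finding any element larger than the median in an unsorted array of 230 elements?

To find an element larger than the median of 230 elements, we must see Omega(n) elements. Without seeing enough elements, an adversary can make any unseen element the median.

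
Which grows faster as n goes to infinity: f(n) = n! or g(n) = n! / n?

f(n) = n! grows faster: the ratio n!/(n!/n) = n -> infinity.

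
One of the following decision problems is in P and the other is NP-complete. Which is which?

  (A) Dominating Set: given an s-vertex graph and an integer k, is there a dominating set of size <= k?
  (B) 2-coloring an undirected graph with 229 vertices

(A) is NP-complete: reduces from Set Cover (with k part of the input).
(B) is P: 2-coloring is bipartiteness testing via BFS, O(V+E).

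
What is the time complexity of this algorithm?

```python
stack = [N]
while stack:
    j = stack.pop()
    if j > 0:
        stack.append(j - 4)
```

Time complexity: O(n).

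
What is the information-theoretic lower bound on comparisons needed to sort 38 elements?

There are 38! = 523022617466601111760007224100074291200000000 possible orderings. Each comparison gives 1 bit. We need at least ceil(log_2(523022617466601111760007224100074291200000000)) = 149 comparisons.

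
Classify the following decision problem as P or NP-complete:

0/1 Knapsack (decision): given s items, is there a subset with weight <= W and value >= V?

This problem is NP-complete: reduces from Subset Sum.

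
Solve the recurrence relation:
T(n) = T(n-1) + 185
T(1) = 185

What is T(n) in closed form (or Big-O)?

Unrolling: T(n) = T(n-1) + 185 = T(n-2) + 2*185 = ... = T(1) + (n-1)*185 = 185 + (n-1)*185 = 185n.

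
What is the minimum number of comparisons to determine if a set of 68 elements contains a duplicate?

Determining if 68 elements are all distinct requires Omega(n log n) comparisons in the comparison model. This follows from the element distinctness lower bound.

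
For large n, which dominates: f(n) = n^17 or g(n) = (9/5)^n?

g(n) = (9/5)^n grows faster: (9/5)^n is exponential with base 9/5 > 1, dominating every polynomial.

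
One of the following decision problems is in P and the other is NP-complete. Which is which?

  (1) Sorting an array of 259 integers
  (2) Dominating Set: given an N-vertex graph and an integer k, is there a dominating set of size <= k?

(1) is P: merge sort runs in O(n log n).
(2) is NP-complete: reduces from Set Cover (with k part of the input).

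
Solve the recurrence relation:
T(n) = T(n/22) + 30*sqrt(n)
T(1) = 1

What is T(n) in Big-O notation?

Each level contributes sqrt(n/22^k). Geometric series with ratio 1/sqrt(22) < 1 sums to O(sqrt(n)).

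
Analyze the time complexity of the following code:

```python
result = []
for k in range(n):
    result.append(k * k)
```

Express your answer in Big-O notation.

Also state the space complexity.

Time complexity: O(n).
Space complexity: O(n).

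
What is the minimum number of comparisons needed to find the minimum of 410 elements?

Finding the minimum requires 409 comparisons, identical reasoning to finding the maximum. Each comparison eliminates one candidate.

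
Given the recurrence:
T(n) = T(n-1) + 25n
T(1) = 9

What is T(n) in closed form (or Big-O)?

Unrolling: T(n) = 9 + 25*(2 + 3 + ... + n) = 9 + 25*(n(n+1)/2 - 1) = O(n^2).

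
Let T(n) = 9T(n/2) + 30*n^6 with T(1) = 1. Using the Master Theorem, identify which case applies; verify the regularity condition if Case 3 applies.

a=9, b=2, f(n)=30*n^6.
log_2(9) = 3.17 < 6.
f(n) = Omega(n^(3.17+epsilon)) for some epsilon > 0, so Case 3 is the candidate.
Regularity: a*f(n/b) = 9*30*(n/2)^6 = (9/64)*30*n^6 <= c*f(n) with c = 9/64 < 1. Satisfied.
Case 3: T(n) = Theta(n^6).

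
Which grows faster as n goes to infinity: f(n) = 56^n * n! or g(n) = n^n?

f(n) = 56^n * n! grows faster: by Stirling n! ~ sqrt(2 pi n)(n/e)^n, so 56^n n! / n^n ~ (56/e)^n sqrt(2 pi n) -> infinity since 56/e > 1.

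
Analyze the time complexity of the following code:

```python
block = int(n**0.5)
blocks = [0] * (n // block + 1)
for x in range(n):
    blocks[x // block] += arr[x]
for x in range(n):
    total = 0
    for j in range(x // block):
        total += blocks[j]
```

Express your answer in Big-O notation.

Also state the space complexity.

Time complexity: O(n * sqrt(n)).
Space complexity: O(sqrt(n)).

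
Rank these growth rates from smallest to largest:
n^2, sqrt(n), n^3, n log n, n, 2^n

Ordered by growth rate: sqrt(n) < n < n log n < n^2 < n^3 < 2^n.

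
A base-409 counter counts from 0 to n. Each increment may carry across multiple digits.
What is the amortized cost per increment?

Digit at position i changes every 409^i increments. Total digit changes over n increments: n * 409/(409-1) = O(n). Amortized: O(1).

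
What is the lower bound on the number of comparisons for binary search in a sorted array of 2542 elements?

With 2542 possible positions, we need at least ceil(log_2(2542)) = 12 comparisons. Each comparison splits the remaining candidates by at most half.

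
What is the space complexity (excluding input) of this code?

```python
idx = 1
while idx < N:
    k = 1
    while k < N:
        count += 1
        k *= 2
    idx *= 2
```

Space complexity: O(1).
Only a constant amount of auxiliary storage is used; nothing grows with n.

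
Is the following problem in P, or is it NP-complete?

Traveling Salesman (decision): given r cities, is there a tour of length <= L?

This problem is NP-complete: reduces from Hamiltonian Cycle.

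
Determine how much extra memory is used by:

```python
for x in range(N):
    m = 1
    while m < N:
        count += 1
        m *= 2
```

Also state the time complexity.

Space complexity: O(1).
Only a constant amount of auxiliary storage is used; nothing grows with n.
Time complexity: O(n log n).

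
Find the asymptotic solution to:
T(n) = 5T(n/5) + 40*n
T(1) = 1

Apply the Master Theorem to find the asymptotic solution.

a=5, b=5, f(n)=40*n. log_5(5) = 1. Case 2: T(n) = O(n log n).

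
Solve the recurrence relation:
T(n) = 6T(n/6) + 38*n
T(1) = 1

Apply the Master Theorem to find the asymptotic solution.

a=6, b=6, f(n)=38*n. log_6(6) = 1. Case 2: T(n) = O(n log n).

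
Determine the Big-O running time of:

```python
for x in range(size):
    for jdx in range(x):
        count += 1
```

Time complexity: O(n^2).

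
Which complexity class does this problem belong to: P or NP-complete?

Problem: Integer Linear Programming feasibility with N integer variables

This problem is NP-complete: ILP feasibility is NP-complete (LP relaxation is in P).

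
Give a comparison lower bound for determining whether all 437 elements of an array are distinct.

In the algebraic decision-tree model, the YES region for element distinctness on 437 elements has 437! connected components (one per ordering). Ben-Or's theorem then gives a lower bound of Omega(log(n!)) = Omega(n log n).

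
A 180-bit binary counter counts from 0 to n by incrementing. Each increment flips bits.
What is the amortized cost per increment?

Bit i flips every 2^i increments. Total flips over n increments: sum_{i=0}^{180} n/2^i < 2n. Amortized cost: 2n/n = O(1).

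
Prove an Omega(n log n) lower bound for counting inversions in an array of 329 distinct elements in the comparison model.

Decision-tree argument: at any leaf, the comparisons made (with transitivity) must totally order all 329 elements -- otherwise some pair (i,j) is unordered, and an adversary can present two inputs agreeing on every comparison made but with that pair flipped, changing the inversion count by 1, so the leaf's output is wrong on one of them. Hence the tree has >= 329! leaves and height >= log_2(329!) = Omega(n log n). Modified merge sort achieves O(n log n).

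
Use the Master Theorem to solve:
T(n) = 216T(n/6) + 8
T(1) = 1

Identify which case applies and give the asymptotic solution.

a=216, b=6, f(n)=8.
log_6(216) = 3 > 0.
Since f(n) = O(n^0) is polynomially smaller than n^3, Case 1 applies.
T(n) = Theta(n^3).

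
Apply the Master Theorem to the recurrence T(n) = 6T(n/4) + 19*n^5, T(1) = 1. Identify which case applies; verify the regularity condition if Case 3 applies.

a=6, b=4, f(n)=19*n^5.
log_4(6) = 1.292 < 5.
f(n) = Omega(n^(1.292+epsilon)) for some epsilon > 0, so Case 3 is the candidate.
Regularity: a*f(n/b) = 6*19*(n/4)^5 = (6/1024)*19*n^5 <= c*f(n) with c = 6/1024 < 1. Satisfied.
Case 3: T(n) = Theta(n^5).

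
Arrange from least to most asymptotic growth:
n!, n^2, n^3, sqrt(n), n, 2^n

Ordered by growth rate: sqrt(n) < n < n^2 < n^3 < 2^n < n!.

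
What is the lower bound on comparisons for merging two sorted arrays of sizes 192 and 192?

Adversary argument: with sizes 192 and 192 (differing by at most 1), interleave the two arrays so that every consecutive pair in the output comes from different inputs. Then each of the 383 adjacent output pairs must be directly compared, or the algorithm cannot determine their relative order. So 383 comparisons are necessary; standard merge achieves this.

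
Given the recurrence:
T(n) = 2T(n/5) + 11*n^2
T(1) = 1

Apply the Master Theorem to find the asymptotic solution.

a=2, b=5, f(n)=11*n^2. log_5(2) = 0.4307 < 2. Case 3: T(n) = O(n^2).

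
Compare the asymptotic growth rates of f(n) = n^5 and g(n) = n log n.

f(n) = n^5 grows faster: n^5 / (n log n) = n^4/log n -> infinity.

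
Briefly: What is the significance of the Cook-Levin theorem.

The Cook-Levin theorem proves that SAT is NP-complete. It was the first problem shown to be NP-complete, establishing the foundation for proving other problems NP-complete via reductions from SAT.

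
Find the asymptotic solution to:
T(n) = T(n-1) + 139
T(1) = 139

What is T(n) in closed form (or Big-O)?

Unrolling: T(n) = T(n-1) + 139 = T(n-2) + 2*139 = ... = T(1) + (n-1)*139 = 139 + (n-1)*139 = 139n.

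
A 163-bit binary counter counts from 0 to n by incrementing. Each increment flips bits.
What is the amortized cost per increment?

Bit i flips every 2^i increments. Total flips over n increments: sum_{i=0}^{163} n/2^i < 2n. Amortized cost: 2n/n = O(1).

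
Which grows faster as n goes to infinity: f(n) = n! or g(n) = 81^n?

f(n) = n! grows faster: n!/81^n -> infinity by Stirling.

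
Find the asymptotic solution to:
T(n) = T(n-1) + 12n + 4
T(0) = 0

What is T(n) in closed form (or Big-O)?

Dominant term in sum is 12*sum(i, i=1..n) = 12*n*(n+1)/2 = O(n^2).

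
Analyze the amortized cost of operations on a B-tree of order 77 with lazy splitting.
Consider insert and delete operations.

In a B-tree of order 77, a node splits when it has 77 keys. With lazy splitting, we use potential Phi = number of full nodes + number of near-empty nodes. Each split costs O(1) but reduces potential. Between splits, at least 38 insertions must occur in that node. Amortized structural cost is O(1) per operation, plus O(log_77 n) traversal.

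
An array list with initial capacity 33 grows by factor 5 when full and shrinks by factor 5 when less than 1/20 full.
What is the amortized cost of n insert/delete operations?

Using potential function Phi = |5*size - capacity|. Resizing costs are offset by potential release. Amortized O(1) per operation.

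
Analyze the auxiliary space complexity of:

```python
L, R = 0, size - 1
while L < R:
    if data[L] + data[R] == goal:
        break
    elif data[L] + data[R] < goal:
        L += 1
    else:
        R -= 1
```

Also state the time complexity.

Space complexity: O(1).
Only a constant amount of auxiliary storage is used; nothing grows with n.
Time complexity: O(n).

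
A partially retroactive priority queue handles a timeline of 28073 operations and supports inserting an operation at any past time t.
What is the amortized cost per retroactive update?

Partially retroactive priority queues (Demaine-Iacono-Langerman) allow updates at past times with queries only at the present. With a balanced BST over the m = 28073 timeline events tracking bridges, each retroactive insert or delete is O(log m) amortized.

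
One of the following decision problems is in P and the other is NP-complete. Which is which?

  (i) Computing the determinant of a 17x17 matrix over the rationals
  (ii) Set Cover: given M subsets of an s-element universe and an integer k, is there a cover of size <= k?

(i) is P: Gaussian elimination runs in O(n^3).
(ii) is NP-complete: one of Karp's 21 NP-complete problems (with k part of the input).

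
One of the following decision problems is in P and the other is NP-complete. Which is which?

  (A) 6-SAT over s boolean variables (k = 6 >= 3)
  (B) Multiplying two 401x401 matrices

(A) is NP-complete: 3-SAT is NP-complete (Cook-Levin); k-SAT for k>=3 reduces from 3-SAT.
(B) is P: the schoolbook algorithm runs in O(n^3).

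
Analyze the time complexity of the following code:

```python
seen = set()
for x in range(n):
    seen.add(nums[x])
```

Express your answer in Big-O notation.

Time complexity: O(n).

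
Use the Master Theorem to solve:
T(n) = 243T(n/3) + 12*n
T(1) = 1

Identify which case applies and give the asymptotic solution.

a=243, b=3, f(n)=12*n.
log_3(243) = 5 > 1.
Since f(n) = O(n^1) is polynomially smaller than n^5, Case 1 applies.
T(n) = Theta(n^5).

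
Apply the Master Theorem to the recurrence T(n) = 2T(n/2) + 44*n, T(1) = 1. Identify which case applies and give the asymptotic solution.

a=2, b=2, f(n)=44*n.
log_2(2) = 1, so n^(log_b(a)) = n.
f(n) = Theta(n), so Case 2 applies.
T(n) = Theta(n log n).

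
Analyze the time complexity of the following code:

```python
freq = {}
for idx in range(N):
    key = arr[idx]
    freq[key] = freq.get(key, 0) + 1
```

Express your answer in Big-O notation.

Time complexity: O(n).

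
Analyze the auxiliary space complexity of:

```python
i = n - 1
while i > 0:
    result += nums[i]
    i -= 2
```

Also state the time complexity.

Space complexity: O(1).
Only a constant amount of auxiliary storage is used; nothing grows with n.
Time complexity: O(n).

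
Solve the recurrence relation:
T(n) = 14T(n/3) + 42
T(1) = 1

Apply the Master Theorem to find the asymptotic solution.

a=14, b=3, f(n)=42. log_3(14) = 2.402. Case 1 of Master Theorem: T(n) = O(n^2.402).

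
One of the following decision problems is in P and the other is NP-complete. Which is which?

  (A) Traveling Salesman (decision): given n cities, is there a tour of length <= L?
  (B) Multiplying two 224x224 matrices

(A) is NP-complete: reduces from Hamiltonian Cycle.
(B) is P: the schoolbook algorithm runs in O(n^3).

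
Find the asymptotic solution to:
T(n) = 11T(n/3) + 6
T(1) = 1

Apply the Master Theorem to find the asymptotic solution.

a=11, b=3, f(n)=6. log_3(11) = 2.183. Case 1 of Master Theorem: T(n) = O(n^2.183).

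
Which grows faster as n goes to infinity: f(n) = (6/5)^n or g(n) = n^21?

f(n) = (6/5)^n grows faster: (6/5)^n is exponential with base 6/5 > 1, dominating every polynomial.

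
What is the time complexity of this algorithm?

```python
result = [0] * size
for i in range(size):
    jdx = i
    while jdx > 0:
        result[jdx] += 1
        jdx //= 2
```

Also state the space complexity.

Time complexity: O(n log n).
Space complexity: O(n).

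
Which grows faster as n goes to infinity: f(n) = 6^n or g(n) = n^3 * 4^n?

f(n) = 6^n grows faster: 6^n / (n^3 4^n) = (6/4)^n / n^3 -> infinity since 6/4 > 1.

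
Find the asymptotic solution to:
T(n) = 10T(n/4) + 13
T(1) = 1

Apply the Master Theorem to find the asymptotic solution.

a=10, b=4, f(n)=13. log_4(10) = 1.661. Case 1 of Master Theorem: T(n) = O(n^1.661).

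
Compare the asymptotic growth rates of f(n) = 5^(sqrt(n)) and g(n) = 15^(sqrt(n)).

g(n) = 15^(sqrt(n)) grows faster: ratio is (15/5)^(sqrt(n)) -> infinity since 15/5 > 1.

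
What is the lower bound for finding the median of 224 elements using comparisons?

To find the median of 224 elements, every element must be compared at least once, so the lower bound is Omega(n). The BFPRT algorithm achieves O(n), making this tight.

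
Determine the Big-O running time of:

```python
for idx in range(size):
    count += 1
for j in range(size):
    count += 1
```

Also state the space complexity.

Time complexity: O(n).
Space complexity: O(1).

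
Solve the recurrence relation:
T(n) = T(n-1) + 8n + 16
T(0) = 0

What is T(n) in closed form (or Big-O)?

Dominant term in sum is 8*sum(i, i=1..n) = 8*n*(n+1)/2 = O(n^2).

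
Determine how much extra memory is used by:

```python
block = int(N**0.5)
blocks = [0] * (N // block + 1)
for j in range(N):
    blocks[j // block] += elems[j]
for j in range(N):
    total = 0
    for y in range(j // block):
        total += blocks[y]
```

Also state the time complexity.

Space complexity: O(sqrt(n)).
Storage scales with sqrt(n).
Time complexity: O(n * sqrt(n)).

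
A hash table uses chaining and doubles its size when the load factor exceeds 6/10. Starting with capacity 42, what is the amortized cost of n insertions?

Rehashing occurs when load exceeds 6/10. Total rehash cost is geometric series summing to O(n). Each insertion itself is O(1). Amortized: O(1).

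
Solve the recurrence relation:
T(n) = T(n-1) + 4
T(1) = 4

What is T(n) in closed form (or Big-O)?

Unrolling: T(n) = T(n-1) + 4 = T(n-2) + 2*4 = ... = T(1) + (n-1)*4 = 4 + (n-1)*4 = 4n.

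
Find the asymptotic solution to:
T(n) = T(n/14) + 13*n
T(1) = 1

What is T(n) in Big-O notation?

Geometric series: 13*n*(1 + 1/14 + 1/14^2 + ...) = O(n). T(n) = O(n).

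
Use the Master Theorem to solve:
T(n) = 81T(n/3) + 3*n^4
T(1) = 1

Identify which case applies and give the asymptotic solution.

a=81, b=3, f(n)=3*n^4.
log_3(81) = 4, so n^(log_b(a)) = n^4.
f(n) = Theta(n^4), so Case 2 applies.
T(n) = Theta(n^4 log n).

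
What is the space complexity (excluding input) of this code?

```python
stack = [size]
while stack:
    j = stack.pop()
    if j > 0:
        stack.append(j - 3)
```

Space complexity: O(1).
Only a constant amount of auxiliary storage is used; nothing grows with n.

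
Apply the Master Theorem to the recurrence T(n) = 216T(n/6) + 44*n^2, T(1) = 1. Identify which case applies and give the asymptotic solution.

a=216, b=6, f(n)=44*n^2.
log_6(216) = 3 > 2.
Since f(n) = O(n^2) is polynomially smaller than n^3, Case 1 applies.
T(n) = Theta(n^3).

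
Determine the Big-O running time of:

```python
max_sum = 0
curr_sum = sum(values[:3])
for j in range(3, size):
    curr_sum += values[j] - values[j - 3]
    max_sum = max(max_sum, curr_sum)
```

Time complexity: O(n).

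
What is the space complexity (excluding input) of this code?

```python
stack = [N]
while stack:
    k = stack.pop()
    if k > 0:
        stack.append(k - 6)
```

Space complexity: O(1).
Only a constant amount of auxiliary storage is used; nothing grows with n.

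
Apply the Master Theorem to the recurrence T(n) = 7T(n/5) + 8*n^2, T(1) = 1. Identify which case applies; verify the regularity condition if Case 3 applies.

a=7, b=5, f(n)=8*n^2.
log_5(7) = 1.209 < 2.
f(n) = Omega(n^(1.209+epsilon)) for some epsilon > 0, so Case 3 is the candidate.
Regularity: a*f(n/b) = 7*8*(n/5)^2 = (7/25)*8*n^2 <= c*f(n) with c = 7/25 < 1. Satisfied.
Case 3: T(n) = Theta(n^2).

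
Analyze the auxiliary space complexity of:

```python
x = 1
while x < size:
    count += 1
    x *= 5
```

Space complexity: O(1).
Only a constant amount of auxiliary storage is used; nothing grows with n.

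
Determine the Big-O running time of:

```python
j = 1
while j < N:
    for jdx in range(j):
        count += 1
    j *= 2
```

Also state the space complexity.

Time complexity: O(n).
Space complexity: O(1).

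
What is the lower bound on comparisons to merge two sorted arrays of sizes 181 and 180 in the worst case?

Adversary: with |181 - 180| <= 1 the inputs can be fully interleaved so that every adjacent pair in the merged output comes from different arrays. Then each of the 360 adjacent pairs must be directly compared, or the algorithm cannot determine their relative order. Standard merge meets this bound.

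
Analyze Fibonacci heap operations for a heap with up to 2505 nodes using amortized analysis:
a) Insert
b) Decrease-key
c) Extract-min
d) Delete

Fibonacci heaps use lazy consolidation. Potential function Phi = t + 2m (t = number of trees, m = marked nodes).
- Insert: O(1) actual, Delta Phi = +1 (one new tree) => O(1) amortized.
- Decrease-key: with c cascading cuts, actual cost is O(c); Delta Phi <= c - 2(c-1) + 2 = 4 - c (c new trees; >= c-1 marks cleared; <= 1 new mark). Amortized O(c) + (4 - c) = O(1).
- Extract-min: O(D(n) + t) actual; consolidation drops t to <= D(n)+1, so Delta Phi pays for the t term. D(n) = O(log n) for n = 2505 => O(log n) amortized.
- Delete: decrease-key to -inf then extract-min = O(log n).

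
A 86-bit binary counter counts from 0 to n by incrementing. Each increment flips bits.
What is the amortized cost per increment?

Bit i flips every 2^i increments. Total flips over n increments: sum_{i=0}^{86} n/2^i < 2n. Amortized cost: 2n/n = O(1).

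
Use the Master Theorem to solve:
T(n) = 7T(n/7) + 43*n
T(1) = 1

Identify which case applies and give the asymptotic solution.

a=7, b=7, f(n)=43*n.
log_7(7) = 1, so n^(log_b(a)) = n.
f(n) = Theta(n), so Case 2 applies.
T(n) = Theta(n log n).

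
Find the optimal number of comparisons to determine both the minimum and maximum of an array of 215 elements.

Naive approach: 428 comparisons (214 for max + 214 for min).
Optimal: Compare elements in pairs first (floor(n/2) = 107 comparisons), then find max among winners and min among losers (107 comparisons each).
Total: ceil(3n/2) - 2 = 321 comparisons. An adversary argument shows this is also a lower bound.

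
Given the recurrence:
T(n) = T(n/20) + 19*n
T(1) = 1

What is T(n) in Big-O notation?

Geometric series: 19*n*(1 + 1/20 + 1/20^2 + ...) = O(n). T(n) = O(n).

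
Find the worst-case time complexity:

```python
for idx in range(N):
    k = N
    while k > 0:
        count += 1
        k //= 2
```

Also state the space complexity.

Time complexity: O(n log n).
Space complexity: O(1).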